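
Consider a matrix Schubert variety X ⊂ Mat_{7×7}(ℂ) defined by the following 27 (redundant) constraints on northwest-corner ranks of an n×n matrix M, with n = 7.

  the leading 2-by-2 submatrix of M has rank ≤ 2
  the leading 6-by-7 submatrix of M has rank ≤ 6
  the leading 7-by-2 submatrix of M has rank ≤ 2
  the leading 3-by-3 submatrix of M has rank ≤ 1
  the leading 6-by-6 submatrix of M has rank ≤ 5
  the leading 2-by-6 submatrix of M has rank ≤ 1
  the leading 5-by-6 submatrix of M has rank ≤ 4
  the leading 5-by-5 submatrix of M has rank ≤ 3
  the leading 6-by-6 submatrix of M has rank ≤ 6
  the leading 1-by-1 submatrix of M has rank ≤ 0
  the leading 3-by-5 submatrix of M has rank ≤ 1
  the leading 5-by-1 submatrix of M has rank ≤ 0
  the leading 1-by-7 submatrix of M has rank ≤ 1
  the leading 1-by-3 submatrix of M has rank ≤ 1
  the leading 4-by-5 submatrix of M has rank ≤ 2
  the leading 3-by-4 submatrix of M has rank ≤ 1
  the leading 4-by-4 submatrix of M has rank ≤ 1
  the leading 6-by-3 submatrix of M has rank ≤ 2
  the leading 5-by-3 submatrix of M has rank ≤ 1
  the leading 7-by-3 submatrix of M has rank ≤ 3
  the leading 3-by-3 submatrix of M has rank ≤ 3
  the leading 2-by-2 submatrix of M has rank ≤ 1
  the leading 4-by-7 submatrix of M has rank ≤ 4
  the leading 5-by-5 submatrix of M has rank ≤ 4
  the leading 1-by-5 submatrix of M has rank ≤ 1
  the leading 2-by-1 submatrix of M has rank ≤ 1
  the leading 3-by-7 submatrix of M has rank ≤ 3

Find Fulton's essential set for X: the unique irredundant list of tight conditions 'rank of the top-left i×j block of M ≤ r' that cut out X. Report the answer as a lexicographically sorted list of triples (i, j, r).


The tightest implied rank at each (i,j), from the 27 conditions:

  R[1]: 0  1  1  1  1  1  1
  R[2]: 0  1  1  1  1  1  2
  R[3]: 0  1  1  1  1  2  3
  R[4]: 0  1  1  1  2  3  4
  R[5]: 0  1  1  2  3  4  5
  R[6]: 1  2  2  3  4  5  6
  R[7]: 1  2  3  4  5  6  7

reading off 1-entries of Δ²R: w = (2, 7, 6, 5, 4, 1, 3).

ℓ(w)=15; the 5 essential cells (i,j,r):

[(2, 6, 1), (3, 5, 1), (4, 4, 1), (5, 1, 0), (5, 3, 1)]


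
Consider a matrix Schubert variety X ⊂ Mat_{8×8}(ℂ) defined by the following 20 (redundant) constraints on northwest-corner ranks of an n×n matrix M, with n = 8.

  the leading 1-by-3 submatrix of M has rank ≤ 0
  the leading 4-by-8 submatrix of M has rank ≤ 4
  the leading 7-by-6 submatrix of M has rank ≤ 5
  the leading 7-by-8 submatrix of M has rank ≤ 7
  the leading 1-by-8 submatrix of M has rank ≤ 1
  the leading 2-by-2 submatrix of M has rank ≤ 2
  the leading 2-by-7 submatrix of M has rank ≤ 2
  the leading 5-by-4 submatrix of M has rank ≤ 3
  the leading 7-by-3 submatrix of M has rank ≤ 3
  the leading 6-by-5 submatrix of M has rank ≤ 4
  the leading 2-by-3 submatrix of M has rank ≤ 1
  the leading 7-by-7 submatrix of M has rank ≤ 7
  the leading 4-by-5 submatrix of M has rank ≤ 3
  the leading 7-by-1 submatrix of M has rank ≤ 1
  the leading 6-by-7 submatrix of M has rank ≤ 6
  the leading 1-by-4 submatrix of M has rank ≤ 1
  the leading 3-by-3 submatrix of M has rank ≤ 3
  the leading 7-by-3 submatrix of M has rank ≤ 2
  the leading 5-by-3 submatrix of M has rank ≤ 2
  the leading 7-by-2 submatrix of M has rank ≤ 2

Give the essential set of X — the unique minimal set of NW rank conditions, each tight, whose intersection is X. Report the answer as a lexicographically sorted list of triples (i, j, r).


Recovering R(i,j) via the rank-extension bound from the 20 conditions:

  i=1: 0, 0, 0, 1, 1, 1, 1, 1
  i=2: 1, 1, 1, 2, 2, 2, 2, 2
  i=3: 1, 2, 2, 3, 3, 3, 3, 3
  i=4: 1, 2, 2, 3, 3, 4, 4, 4
  i=5: 1, 2, 2, 3, 4, 5, 5, 5
  i=6: 1, 2, 2, 3, 4, 5, 6, 6
  i=7: 1, 2, 2, 3, 4, 5, 6, 7
  i=8: 1, 2, 3, 4, 5, 6, 7, 8

second differences of R give the permutation w = (4, 1, 2, 6, 5, 7, 8, 3).

|D(w)|=8, |Ess(w)|=3:

[(1, 3, 0), (4, 5, 3), (7, 3, 2)]


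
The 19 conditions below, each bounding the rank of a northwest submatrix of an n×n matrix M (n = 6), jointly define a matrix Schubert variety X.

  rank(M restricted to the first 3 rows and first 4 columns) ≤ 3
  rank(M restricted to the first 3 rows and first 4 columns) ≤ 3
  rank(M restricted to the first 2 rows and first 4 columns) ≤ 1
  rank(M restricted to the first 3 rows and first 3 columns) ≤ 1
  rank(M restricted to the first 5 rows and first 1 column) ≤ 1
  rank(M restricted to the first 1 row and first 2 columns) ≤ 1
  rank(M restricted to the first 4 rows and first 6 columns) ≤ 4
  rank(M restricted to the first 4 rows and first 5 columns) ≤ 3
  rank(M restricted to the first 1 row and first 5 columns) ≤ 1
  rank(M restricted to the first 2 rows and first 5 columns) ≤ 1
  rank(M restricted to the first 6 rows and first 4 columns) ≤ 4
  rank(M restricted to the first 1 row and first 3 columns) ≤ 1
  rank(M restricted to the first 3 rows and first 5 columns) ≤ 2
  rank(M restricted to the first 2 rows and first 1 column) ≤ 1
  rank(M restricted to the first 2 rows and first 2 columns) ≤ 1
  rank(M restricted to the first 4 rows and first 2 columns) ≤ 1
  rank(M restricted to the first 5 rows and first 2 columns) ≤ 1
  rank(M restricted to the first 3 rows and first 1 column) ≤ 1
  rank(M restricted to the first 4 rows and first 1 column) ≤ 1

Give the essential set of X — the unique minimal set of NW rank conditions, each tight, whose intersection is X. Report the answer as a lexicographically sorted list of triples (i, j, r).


Reconstructing r_w from the 19 given conditions:

  1 1 1 1 1 1
  1 1 1 1 1 2
  1 1 1 2 2 3
  1 1 2 3 3 4
  1 1 2 3 4 5
  1 2 3 4 5 6

the unique w with this rank table is (1, 6, 4, 3, 5, 2).

3 SE-corners of the 8-cell Rothe diagram give Ess(w):

[(2, 5, 1), (3, 3, 1), (5, 2, 1)]


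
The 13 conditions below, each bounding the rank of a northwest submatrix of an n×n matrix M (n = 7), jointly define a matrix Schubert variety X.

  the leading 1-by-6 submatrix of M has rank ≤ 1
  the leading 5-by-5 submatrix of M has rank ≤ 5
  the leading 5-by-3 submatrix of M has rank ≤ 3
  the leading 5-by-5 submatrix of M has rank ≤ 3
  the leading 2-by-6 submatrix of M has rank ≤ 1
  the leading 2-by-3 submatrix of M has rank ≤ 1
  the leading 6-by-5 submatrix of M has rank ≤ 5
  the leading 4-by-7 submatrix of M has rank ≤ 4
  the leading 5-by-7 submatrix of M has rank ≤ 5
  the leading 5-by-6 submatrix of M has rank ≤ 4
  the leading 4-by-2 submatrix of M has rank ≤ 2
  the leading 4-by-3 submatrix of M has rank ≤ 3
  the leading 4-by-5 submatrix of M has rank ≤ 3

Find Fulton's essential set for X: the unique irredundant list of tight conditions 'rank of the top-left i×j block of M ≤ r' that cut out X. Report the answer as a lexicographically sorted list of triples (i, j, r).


Rank table r_w(7×7) implied by the 13 constraints:

  i=1: 1 | 1 | 1 | 1 | 1 | 1 | 1
  i=2: 1 | 1 | 1 | 1 | 1 | 1 | 2
  i=3: 1 | 2 | 2 | 2 | 2 | 2 | 3
  i=4: 1 | 2 | 3 | 3 | 3 | 3 | 4
  i=5: 1 | 2 | 3 | 3 | 3 | 4 | 5
  i=6: 1 | 2 | 3 | 4 | 4 | 5 | 6
  i=7: 1 | 2 | 3 | 4 | 5 | 6 | 7

the unique w with this rank table is (1, 7, 2, 3, 6, 4, 5).

Fulton essential set (2 of the 7 Rothe cells):

[(2, 6, 1), (5, 5, 3)]


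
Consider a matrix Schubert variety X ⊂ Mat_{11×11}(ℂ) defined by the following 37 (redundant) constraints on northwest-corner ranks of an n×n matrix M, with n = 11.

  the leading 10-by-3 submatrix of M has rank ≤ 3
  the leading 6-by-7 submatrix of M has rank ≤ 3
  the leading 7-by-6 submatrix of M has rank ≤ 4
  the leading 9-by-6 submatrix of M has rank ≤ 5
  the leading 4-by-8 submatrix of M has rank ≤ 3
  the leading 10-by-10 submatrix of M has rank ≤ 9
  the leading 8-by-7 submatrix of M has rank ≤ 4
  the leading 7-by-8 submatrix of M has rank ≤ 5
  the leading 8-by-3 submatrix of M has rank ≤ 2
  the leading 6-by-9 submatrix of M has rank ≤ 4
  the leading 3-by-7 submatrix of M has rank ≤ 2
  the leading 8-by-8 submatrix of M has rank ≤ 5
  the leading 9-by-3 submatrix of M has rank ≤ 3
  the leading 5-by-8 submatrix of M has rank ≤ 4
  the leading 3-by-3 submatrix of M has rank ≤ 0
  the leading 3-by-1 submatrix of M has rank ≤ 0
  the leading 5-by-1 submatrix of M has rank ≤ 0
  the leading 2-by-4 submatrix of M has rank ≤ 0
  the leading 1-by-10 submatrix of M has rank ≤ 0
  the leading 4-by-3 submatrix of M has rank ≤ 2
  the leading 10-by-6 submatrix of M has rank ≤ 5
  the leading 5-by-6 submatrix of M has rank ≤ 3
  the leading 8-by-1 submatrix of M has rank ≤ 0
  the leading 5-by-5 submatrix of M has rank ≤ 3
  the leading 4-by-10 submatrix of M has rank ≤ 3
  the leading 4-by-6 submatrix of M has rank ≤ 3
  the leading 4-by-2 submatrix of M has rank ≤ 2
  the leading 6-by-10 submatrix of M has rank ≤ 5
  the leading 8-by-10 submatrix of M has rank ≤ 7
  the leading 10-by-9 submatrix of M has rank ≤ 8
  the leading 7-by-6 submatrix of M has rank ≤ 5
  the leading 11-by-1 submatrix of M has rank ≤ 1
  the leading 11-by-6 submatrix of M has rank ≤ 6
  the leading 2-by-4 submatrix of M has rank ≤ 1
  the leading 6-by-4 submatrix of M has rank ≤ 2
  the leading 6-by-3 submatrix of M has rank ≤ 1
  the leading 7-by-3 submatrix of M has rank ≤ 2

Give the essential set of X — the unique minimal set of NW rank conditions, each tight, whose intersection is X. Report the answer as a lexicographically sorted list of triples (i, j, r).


Computing R[i][j] = min implied NW-rank bound (n=11, 37 conditions):

  0  0  0  0  0  0  0  0  0  0  1
  0  0  0  0  1  1  1  1  1  1  2
  0  0  0  1  2  2  2  2  2  2  3
  0  1  1  2  3  3  3  3  3  3  4
  0  1  1  2  3  3  3  4  4  4  5
  0  1  1  2  3  3  3  4  4  5  6
  0  1  2  3  4  4  4  5  5  6  7
  0  1  2  3  4  4  4  5  6  7  8
  1  2  3  4  5  5  5  6  7  8  9
  1  2  3  4  5  5  6  7  8  9  10
  1  2  3  4  5  6  7  8  9  10  11

second differences of R give the permutation w = (11, 5, 4, 2, 8, 10, 3, 9, 1, 7, 6).

Rothe diagram D(w) (32 cells), 9 SE-corners (essential conditions):

[(1, 10, 0), (2, 4, 0), (3, 3, 0), (6, 3, 1), (6, 7, 3), (6, 9, 4), (8, 1, 0), (8, 7, 4), (10, 6, 5)]


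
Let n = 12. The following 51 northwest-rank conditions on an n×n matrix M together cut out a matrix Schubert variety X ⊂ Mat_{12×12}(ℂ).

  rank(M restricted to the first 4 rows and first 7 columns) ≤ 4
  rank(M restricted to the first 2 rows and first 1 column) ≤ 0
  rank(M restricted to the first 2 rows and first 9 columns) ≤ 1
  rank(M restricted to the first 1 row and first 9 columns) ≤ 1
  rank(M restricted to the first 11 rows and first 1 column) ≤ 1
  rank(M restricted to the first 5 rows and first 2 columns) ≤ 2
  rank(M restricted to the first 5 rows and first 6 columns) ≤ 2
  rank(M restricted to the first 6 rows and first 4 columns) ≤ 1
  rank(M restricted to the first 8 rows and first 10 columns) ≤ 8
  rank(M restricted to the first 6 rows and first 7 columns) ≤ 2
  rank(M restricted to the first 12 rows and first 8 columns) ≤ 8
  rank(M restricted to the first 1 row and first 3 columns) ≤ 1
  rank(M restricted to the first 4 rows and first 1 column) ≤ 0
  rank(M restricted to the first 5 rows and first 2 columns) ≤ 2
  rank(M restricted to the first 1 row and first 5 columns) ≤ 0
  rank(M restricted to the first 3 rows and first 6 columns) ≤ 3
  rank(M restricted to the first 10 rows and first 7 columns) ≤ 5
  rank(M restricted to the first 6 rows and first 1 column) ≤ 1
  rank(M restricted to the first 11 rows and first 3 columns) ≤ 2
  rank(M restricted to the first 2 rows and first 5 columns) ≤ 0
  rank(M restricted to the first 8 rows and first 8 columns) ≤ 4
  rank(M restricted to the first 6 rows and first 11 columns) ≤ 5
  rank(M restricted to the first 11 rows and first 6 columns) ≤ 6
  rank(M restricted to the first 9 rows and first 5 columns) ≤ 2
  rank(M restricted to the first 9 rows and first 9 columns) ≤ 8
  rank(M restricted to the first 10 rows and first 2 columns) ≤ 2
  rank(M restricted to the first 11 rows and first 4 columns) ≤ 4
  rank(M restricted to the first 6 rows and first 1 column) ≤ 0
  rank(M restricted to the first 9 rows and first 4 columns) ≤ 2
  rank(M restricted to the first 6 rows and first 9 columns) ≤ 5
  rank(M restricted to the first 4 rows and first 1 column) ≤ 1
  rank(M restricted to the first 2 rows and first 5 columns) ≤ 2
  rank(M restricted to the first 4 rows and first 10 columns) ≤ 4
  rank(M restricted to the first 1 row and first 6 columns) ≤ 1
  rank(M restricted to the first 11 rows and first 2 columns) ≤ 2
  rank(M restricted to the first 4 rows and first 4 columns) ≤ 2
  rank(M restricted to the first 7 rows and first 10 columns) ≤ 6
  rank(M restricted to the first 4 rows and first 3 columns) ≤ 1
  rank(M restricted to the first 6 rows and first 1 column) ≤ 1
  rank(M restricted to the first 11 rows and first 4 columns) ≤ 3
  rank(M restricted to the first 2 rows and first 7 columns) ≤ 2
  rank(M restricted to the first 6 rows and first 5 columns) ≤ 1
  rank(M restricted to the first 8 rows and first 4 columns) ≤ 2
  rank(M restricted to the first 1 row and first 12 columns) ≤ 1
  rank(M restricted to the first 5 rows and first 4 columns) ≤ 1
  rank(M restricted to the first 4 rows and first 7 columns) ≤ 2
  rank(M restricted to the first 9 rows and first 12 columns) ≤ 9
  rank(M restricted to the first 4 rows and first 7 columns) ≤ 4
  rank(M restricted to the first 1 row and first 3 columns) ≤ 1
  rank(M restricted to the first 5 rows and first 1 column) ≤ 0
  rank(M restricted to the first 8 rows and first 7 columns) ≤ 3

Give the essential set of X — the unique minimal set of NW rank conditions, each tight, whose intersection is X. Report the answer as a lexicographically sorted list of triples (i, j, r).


Propagating the 51 rank bounds to every northwest block:

  row 1: 0, 0, 0, 0, 0, 1, 1, 1, 1, 1, 1, 1
  row 2: 0, 0, 0, 0, 0, 1, 1, 1, 1, 2, 2, 2
  row 3: 0, 1, 1, 1, 1, 2, 2, 2, 2, 3, 3, 3
  row 4: 0, 1, 1, 1, 1, 2, 2, 3, 3, 4, 4, 4
  row 5: 0, 1, 1, 1, 1, 2, 2, 3, 4, 5, 5, 5
  row 6: 0, 1, 1, 1, 1, 2, 2, 3, 4, 5, 5, 6
  row 7: 1, 2, 2, 2, 2, 3, 3, 4, 5, 6, 6, 7
  row 8: 1, 2, 2, 2, 2, 3, 3, 4, 5, 6, 7, 8
  row 9: 1, 2, 2, 2, 2, 3, 4, 5, 6, 7, 8, 9
  row 10: 1, 2, 2, 3, 3, 4, 5, 6, 7, 8, 9, 10
  row 11: 1, 2, 2, 3, 4, 5, 6, 7, 8, 9, 10, 11
  row 12: 1, 2, 3, 4, 5, 6, 7, 8, 9, 10, 11, 12

reading off 1-entries of Δ²R: w = (6, 10, 2, 8, 9, 12, 1, 11, 7, 4, 5, 3).

Rothe diagram D(w) (39 cells), 9 SE-corners (essential conditions):

[(2, 5, 0), (2, 9, 1), (6, 1, 0), (6, 5, 1), (6, 7, 2), (6, 11, 5), (8, 7, 3), (9, 5, 2), (11, 3, 2)]


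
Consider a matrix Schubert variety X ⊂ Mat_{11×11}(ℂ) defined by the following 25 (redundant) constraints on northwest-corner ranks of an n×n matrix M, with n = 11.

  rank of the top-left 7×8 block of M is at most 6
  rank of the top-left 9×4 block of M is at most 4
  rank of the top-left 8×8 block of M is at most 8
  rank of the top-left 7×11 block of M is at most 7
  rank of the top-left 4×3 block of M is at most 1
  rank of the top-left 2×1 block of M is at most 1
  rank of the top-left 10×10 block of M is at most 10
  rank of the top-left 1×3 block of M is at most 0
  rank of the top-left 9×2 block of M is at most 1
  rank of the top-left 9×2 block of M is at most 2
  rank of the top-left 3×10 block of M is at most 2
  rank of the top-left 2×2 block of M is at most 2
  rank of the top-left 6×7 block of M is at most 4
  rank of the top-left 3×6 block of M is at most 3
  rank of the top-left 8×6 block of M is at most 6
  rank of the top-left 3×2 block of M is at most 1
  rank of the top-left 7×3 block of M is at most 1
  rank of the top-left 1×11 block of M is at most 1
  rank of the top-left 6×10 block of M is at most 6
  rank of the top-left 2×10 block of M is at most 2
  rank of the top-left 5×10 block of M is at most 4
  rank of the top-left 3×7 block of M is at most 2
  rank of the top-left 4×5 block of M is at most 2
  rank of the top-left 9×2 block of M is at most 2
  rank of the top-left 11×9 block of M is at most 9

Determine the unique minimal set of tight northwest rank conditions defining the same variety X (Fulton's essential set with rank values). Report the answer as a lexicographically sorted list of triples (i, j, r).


Propagating the 25 rank bounds to every northwest block:

  0 0 0 1 1 1 1 1 1 1 1
  1 1 1 2 2 2 2 2 2 2 2
  1 1 1 2 2 2 2 2 2 2 3
  1 1 1 2 2 3 3 3 3 3 4
  1 1 1 2 3 4 4 4 4 4 5
  1 1 1 2 3 4 4 5 5 5 6
  1 1 1 2 3 4 5 6 6 6 7
  1 1 2 3 4 5 6 7 7 7 8
  1 1 2 3 4 5 6 7 8 8 9
  1 2 3 4 5 6 7 8 9 9 10
  1 2 3 4 5 6 7 8 9 10 11

reading off 1-entries of Δ²R: w = (4, 1, 11, 6, 5, 8, 7, 3, 9, 2, 10).

ℓ(w)=23; the 6 essential cells (i,j,r):

[(1, 3, 0), (3, 10, 2), (4, 5, 2), (6, 7, 4), (7, 3, 1), (9, 2, 1)]


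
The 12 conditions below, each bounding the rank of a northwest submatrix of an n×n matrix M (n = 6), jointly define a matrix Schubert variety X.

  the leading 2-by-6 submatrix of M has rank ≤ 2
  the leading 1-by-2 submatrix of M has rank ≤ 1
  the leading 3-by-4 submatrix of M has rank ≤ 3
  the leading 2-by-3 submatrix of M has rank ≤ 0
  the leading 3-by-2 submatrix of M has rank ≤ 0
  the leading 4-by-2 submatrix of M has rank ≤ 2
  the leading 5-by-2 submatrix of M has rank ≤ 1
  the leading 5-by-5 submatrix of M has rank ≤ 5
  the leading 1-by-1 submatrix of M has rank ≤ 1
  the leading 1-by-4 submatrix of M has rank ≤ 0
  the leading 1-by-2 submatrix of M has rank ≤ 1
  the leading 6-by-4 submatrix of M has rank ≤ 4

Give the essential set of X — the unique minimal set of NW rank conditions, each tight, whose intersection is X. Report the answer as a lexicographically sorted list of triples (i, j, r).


Rank table r_w(6×6) implied by the 12 constraints:

  0 | 0 | 0 | 0 | 1 | 1
  0 | 0 | 0 | 1 | 2 | 2
  0 | 0 | 1 | 2 | 3 | 3
  1 | 1 | 2 | 3 | 4 | 4
  1 | 1 | 2 | 3 | 4 | 5
  1 | 2 | 3 | 4 | 5 | 6

the unique w with this rank table is (5, 4, 3, 1, 6, 2).

|D(w)|=10, |Ess(w)|=4:

[(1, 4, 0), (2, 3, 0), (3, 2, 0), (5, 2, 1)]


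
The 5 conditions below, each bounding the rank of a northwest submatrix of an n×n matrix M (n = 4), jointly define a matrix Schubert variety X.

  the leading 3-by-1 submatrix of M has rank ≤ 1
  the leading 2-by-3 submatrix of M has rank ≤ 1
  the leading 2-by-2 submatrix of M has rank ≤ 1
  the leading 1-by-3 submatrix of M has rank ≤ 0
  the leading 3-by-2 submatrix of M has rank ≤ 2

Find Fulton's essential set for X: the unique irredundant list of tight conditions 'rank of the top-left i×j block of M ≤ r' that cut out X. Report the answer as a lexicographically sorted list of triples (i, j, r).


Rank table r_w(4×4) implied by the 5 constraints:

  row 1: 0 | 0 | 0 | 1
  row 2: 1 | 1 | 1 | 2
  row 3: 1 | 2 | 2 | 3
  row 4: 1 | 2 | 3 | 4

the unique w with this rank table is (4, 1, 2, 3).

ℓ(w)=3; the 1 essential cell (i,j,r):

[(1, 3, 0)]


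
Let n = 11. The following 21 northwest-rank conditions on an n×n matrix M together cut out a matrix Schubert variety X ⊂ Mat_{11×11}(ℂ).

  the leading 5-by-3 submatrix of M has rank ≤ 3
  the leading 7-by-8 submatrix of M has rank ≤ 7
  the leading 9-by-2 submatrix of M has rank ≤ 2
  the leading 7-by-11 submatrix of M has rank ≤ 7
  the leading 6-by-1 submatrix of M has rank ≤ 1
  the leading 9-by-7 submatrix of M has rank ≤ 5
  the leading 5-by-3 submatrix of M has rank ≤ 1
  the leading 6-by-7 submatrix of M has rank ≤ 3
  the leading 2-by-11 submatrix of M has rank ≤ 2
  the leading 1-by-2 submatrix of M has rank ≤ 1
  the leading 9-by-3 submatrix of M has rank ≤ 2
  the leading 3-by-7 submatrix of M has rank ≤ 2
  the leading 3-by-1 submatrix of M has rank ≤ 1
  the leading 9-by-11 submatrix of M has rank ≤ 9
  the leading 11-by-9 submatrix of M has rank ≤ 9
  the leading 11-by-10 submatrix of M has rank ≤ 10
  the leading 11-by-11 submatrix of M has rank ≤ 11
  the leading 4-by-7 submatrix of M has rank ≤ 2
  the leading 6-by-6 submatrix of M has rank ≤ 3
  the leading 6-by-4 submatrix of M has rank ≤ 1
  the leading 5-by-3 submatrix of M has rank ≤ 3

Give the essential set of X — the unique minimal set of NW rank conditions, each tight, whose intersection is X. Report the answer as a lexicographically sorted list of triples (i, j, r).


The tightest implied rank at each (i,j), from the 21 conditions:

  R[1]: 1  1  1  1  1  1  1  1  1  1  1
  R[2]: 1  1  1  1  2  2  2  2  2  2  2
  R[3]: 1  1  1  1  2  2  2  3  3  3  3
  R[4]: 1  1  1  1  2  2  2  3  4  4  4
  R[5]: 1  1  1  1  2  3  3  4  5  5  5
  R[6]: 1  1  1  1  2  3  3  4  5  6  6
  R[7]: 1  2  2  2  3  4  4  5  6  7  7
  R[8]: 1  2  2  3  4  5  5  6  7  8  8
  R[9]: 1  2  2  3  4  5  5  6  7  8  9
  R[10]: 1  2  3  4  5  6  6  7  8  9  10
  R[11]: 1  2  3  4  5  6  7  8  9  10  11

the unique w with this rank table is (1, 5, 8, 9, 6, 10, 2, 4, 11, 3, 7).

ℓ(w)=23; the 5 essential cells (i,j,r):

[(4, 7, 2), (6, 4, 1), (6, 7, 3), (9, 3, 2), (9, 7, 5)]


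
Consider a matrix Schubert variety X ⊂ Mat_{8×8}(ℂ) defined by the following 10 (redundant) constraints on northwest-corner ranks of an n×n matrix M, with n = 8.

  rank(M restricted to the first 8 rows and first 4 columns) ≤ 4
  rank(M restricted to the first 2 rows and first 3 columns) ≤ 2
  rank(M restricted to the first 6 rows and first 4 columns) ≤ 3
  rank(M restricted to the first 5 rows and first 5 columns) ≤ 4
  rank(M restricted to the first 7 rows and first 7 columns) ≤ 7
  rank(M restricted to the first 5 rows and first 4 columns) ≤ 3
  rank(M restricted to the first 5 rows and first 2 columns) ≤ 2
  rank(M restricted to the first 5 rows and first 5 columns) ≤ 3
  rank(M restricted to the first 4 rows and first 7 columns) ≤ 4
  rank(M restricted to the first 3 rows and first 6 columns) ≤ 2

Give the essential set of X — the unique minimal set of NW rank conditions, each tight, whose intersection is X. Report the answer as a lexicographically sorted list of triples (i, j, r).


Computing R[i][j] = min implied NW-rank bound (n=8, 10 conditions):

  1 | 1 | 1 | 1 | 1 | 1 | 1 | 1
  1 | 2 | 2 | 2 | 2 | 2 | 2 | 2
  1 | 2 | 2 | 2 | 2 | 2 | 3 | 3
  1 | 2 | 3 | 3 | 3 | 3 | 4 | 4
  1 | 2 | 3 | 3 | 3 | 4 | 5 | 5
  1 | 2 | 3 | 3 | 4 | 5 | 6 | 6
  1 | 2 | 3 | 4 | 5 | 6 | 7 | 7
  1 | 2 | 3 | 4 | 5 | 6 | 7 | 8

giving w = (1, 2, 7, 3, 6, 5, 4, 8) via Δ²R.

D(w) has 7 cells with 3 SE-corners; essential set:

[(3, 6, 2), (5, 5, 3), (6, 4, 3)]


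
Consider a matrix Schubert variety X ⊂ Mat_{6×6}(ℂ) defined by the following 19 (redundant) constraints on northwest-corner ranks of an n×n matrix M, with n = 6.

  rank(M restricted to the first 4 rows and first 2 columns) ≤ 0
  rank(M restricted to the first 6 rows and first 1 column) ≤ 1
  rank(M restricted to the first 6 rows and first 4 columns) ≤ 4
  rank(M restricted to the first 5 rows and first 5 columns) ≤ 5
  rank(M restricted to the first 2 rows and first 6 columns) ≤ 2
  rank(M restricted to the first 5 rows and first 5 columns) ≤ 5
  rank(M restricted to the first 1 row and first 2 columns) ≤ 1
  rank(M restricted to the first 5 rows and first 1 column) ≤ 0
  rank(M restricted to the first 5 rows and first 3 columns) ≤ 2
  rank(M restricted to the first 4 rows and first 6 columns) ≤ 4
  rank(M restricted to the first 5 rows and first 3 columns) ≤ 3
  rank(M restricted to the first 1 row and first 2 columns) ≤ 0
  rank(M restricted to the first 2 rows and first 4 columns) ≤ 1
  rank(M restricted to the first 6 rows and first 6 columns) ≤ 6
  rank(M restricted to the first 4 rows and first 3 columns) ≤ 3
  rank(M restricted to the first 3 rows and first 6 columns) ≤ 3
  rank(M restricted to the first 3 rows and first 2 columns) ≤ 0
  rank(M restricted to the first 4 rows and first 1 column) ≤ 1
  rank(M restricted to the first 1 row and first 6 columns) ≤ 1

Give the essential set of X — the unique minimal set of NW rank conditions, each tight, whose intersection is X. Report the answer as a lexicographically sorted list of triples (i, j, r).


Computing R[i][j] = min implied NW-rank bound (n=6, 19 conditions):

  R[1]: 0 | 0 | 1 | 1 | 1 | 1
  R[2]: 0 | 0 | 1 | 1 | 2 | 2
  R[3]: 0 | 0 | 1 | 2 | 3 | 3
  R[4]: 0 | 0 | 1 | 2 | 3 | 4
  R[5]: 0 | 1 | 2 | 3 | 4 | 5
  R[6]: 1 | 2 | 3 | 4 | 5 | 6

the unique w with this rank table is (3, 5, 4, 6, 2, 1).

|D(w)|=10, |Ess(w)|=3:

[(2, 4, 1), (4, 2, 0), (5, 1, 0)]


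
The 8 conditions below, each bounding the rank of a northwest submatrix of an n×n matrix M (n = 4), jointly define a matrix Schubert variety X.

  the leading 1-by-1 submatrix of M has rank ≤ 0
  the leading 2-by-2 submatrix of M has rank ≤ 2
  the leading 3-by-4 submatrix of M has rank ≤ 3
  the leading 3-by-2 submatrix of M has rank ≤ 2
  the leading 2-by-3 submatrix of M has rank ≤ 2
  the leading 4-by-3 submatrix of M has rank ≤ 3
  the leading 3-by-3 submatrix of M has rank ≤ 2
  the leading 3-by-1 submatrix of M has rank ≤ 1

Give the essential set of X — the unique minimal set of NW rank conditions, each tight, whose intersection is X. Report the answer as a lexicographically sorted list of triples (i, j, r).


Rank table r_w(4×4) implied by the 8 constraints:

  0 1 1 1
  1 2 2 2
  1 2 2 3
  1 2 3 4

hence w(1..4) = (2, 1, 4, 3).

Rothe diagram D(w) (2 cells), 2 SE-corners (essential conditions):

[(1, 1, 0), (3, 3, 2)]


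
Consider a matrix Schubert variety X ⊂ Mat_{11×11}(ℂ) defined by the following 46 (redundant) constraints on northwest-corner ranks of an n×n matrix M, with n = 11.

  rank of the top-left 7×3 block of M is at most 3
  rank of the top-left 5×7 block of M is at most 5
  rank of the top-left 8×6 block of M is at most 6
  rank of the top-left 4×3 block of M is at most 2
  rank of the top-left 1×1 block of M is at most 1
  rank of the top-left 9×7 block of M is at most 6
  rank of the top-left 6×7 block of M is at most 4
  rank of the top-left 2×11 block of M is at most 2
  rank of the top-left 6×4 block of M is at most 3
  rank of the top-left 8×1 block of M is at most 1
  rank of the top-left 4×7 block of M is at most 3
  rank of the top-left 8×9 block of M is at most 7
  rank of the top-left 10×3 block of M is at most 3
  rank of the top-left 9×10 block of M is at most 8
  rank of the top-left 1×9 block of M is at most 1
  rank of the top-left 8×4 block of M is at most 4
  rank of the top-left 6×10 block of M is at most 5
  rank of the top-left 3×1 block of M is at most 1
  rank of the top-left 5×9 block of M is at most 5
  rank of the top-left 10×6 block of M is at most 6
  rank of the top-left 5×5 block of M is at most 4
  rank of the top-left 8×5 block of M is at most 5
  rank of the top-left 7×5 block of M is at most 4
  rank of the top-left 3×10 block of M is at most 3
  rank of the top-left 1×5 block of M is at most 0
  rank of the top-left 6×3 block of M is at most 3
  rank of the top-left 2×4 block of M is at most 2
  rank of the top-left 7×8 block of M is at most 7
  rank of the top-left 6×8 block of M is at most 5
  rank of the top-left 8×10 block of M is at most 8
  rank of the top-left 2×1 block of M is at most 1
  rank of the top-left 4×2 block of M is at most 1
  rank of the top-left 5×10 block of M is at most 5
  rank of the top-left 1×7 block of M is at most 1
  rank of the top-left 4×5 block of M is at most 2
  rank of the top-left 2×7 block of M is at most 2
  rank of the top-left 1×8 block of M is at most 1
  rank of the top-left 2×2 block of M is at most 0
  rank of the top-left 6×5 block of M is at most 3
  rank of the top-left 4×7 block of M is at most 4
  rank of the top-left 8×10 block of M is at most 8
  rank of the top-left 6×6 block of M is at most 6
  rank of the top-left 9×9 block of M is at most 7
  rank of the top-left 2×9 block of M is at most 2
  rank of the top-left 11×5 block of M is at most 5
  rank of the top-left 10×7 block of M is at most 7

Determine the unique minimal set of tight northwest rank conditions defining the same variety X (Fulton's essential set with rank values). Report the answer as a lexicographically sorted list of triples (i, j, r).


Propagating the 46 rank bounds to every northwest block:

  R[1]: 0  0  0  0  0  1  1  1  1  1  1
  R[2]: 0  0  1  1  1  2  2  2  2  2  2
  R[3]: 1  1  2  2  2  3  3  3  3  3  3
  R[4]: 1  1  2  2  2  3  3  4  4  4  4
  R[5]: 1  2  3  3  3  4  4  5  5  5  5
  R[6]: 1  2  3  3  3  4  4  5  5  5  6
  R[7]: 1  2  3  4  4  5  5  6  6  6  7
  R[8]: 1  2  3  4  5  6  6  7  7  7  8
  R[9]: 1  2  3  4  5  6  6  7  7  8  9
  R[10]: 1  2  3  4  5  6  7  8  8  9  10
  R[11]: 1  2  3  4  5  6  7  8  9  10  11

the unique w with this rank table is (6, 3, 1, 8, 2, 11, 4, 5, 10, 7, 9).

Fulton essential set (10 of the 18 Rothe cells):

[(1, 5, 0), (2, 2, 0), (4, 2, 1), (4, 5, 2), (4, 7, 3), (6, 5, 3), (6, 7, 4), (6, 10, 5), (9, 7, 6), (9, 9, 7)]


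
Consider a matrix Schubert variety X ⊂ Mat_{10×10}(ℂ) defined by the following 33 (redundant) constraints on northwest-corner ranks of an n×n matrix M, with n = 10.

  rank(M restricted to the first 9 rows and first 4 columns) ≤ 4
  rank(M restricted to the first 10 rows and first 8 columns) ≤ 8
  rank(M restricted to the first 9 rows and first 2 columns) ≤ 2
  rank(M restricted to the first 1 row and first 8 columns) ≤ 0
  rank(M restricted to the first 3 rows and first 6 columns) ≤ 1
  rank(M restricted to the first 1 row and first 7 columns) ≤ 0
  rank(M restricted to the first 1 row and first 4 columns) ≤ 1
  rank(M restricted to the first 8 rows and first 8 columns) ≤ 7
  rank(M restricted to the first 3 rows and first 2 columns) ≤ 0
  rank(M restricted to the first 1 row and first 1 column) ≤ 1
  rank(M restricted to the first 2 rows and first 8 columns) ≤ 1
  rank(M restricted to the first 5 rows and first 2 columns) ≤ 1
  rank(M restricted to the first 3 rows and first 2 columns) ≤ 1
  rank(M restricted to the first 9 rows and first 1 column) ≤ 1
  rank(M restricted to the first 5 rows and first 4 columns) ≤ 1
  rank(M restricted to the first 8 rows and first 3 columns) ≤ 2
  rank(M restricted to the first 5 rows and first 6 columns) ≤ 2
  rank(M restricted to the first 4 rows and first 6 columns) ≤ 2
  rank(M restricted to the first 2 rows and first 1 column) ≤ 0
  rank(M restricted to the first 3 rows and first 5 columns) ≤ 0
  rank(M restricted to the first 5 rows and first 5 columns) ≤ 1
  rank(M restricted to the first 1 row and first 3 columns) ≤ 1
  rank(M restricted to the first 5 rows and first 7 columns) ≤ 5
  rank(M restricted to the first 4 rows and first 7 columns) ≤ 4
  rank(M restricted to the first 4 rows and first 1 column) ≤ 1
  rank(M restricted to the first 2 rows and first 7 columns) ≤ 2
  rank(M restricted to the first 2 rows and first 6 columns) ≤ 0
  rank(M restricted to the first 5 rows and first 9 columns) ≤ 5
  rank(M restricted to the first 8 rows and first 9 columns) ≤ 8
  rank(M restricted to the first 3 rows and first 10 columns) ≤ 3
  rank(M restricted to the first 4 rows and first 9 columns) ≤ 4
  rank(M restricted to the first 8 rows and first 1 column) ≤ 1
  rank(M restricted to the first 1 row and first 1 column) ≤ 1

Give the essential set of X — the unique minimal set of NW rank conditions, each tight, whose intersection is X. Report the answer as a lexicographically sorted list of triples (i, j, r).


Recovering R(i,j) via the rank-extension bound from the 33 conditions:

  i=1: 0  0  0  0  0  0  0  0  1  1
  i=2: 0  0  0  0  0  0  1  1  2  2
  i=3: 0  0  0  0  0  1  2  2  3  3
  i=4: 1  1  1  1  1  2  3  3  4  4
  i=5: 1  1  1  1  1  2  3  4  5  5
  i=6: 1  2  2  2  2  3  4  5  6  6
  i=7: 1  2  2  3  3  4  5  6  7  7
  i=8: 1  2  2  3  4  5  6  7  8  8
  i=9: 1  2  3  4  5  6  7  8  9  9
  i=10: 1  2  3  4  5  6  7  8  9  10

the unique w with this rank table is (9, 7, 6, 1, 8, 2, 4, 5, 3, 10).

ℓ(w)=25; the 5 essential cells (i,j,r):

[(1, 8, 0), (2, 6, 0), (3, 5, 0), (5, 5, 1), (8, 3, 2)]


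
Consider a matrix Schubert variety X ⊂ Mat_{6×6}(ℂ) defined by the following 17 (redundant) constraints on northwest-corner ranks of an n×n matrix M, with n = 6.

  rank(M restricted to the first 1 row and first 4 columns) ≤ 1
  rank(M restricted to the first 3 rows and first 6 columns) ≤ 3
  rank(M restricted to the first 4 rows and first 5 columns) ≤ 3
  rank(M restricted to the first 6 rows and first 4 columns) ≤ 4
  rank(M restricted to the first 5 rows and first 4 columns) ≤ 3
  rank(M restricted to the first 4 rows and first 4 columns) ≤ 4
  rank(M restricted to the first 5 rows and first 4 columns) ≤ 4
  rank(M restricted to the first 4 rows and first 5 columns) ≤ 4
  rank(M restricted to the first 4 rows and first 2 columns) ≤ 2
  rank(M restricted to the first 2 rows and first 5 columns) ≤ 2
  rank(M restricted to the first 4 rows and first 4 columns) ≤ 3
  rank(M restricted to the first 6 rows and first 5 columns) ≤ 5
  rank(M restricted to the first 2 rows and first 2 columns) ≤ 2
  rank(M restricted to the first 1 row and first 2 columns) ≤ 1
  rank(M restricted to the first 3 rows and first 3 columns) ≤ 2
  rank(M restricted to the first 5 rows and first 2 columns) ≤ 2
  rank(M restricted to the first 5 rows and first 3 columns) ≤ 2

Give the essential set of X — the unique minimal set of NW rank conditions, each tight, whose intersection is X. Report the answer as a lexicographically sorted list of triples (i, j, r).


Propagating the 17 rank bounds to every northwest block:

  1  1  1  1  1  1
  1  2  2  2  2  2
  1  2  2  3  3  3
  1  2  2  3  3  4
  1  2  2  3  4  5
  1  2  3  4  5  6

reading off 1-entries of Δ²R: w = (1, 2, 4, 6, 5, 3).

Fulton essential set (2 of the 4 Rothe cells):

[(4, 5, 3), (5, 3, 2)]


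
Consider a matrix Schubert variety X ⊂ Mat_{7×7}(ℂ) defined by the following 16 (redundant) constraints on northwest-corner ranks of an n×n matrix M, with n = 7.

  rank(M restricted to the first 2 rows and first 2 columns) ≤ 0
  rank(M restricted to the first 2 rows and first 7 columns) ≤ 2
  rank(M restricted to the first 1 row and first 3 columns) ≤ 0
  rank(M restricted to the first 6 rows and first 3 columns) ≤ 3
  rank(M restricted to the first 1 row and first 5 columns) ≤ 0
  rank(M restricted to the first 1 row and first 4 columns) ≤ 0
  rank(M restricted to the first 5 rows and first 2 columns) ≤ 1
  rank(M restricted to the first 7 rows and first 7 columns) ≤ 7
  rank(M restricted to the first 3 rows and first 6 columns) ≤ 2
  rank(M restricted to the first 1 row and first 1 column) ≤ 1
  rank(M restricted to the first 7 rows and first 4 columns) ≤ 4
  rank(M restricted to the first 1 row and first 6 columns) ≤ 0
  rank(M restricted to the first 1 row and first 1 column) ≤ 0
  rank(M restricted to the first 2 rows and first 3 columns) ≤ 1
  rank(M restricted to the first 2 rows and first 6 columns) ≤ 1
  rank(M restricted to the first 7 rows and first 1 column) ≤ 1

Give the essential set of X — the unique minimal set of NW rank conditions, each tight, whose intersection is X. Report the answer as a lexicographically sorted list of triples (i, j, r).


Rank table r_w(7×7) implied by the 16 constraints:

  0 | 0 | 0 | 0 | 0 | 0 | 1
  0 | 0 | 1 | 1 | 1 | 1 | 2
  1 | 1 | 2 | 2 | 2 | 2 | 3
  1 | 1 | 2 | 3 | 3 | 3 | 4
  1 | 1 | 2 | 3 | 4 | 4 | 5
  1 | 2 | 3 | 4 | 5 | 5 | 6
  1 | 2 | 3 | 4 | 5 | 6 | 7

so w = (7, 3, 1, 4, 5, 2, 6).

3 SE-corners of the 10-cell Rothe diagram give Ess(w):

[(1, 6, 0), (2, 2, 0), (5, 2, 1)]


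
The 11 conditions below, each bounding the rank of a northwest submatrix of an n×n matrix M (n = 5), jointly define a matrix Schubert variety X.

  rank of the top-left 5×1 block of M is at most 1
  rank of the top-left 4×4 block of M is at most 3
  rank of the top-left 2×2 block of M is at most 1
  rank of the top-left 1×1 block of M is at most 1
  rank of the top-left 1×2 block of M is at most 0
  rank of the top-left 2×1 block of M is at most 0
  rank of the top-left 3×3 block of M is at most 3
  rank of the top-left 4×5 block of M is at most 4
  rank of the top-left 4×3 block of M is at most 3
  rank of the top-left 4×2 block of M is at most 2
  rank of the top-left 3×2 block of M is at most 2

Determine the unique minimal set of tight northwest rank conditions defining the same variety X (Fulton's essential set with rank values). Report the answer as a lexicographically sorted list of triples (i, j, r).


Computing R[i][j] = min implied NW-rank bound (n=5, 11 conditions):

  i=1: 0, 0, 1, 1, 1
  i=2: 0, 1, 2, 2, 2
  i=3: 1, 2, 3, 3, 3
  i=4: 1, 2, 3, 3, 4
  i=5: 1, 2, 3, 4, 5

reading off 1-entries of Δ²R: w = (3, 2, 1, 5, 4).

Rothe diagram D(w) (4 cells), 3 SE-corners (essential conditions):

[(1, 2, 0), (2, 1, 0), (4, 4, 3)]


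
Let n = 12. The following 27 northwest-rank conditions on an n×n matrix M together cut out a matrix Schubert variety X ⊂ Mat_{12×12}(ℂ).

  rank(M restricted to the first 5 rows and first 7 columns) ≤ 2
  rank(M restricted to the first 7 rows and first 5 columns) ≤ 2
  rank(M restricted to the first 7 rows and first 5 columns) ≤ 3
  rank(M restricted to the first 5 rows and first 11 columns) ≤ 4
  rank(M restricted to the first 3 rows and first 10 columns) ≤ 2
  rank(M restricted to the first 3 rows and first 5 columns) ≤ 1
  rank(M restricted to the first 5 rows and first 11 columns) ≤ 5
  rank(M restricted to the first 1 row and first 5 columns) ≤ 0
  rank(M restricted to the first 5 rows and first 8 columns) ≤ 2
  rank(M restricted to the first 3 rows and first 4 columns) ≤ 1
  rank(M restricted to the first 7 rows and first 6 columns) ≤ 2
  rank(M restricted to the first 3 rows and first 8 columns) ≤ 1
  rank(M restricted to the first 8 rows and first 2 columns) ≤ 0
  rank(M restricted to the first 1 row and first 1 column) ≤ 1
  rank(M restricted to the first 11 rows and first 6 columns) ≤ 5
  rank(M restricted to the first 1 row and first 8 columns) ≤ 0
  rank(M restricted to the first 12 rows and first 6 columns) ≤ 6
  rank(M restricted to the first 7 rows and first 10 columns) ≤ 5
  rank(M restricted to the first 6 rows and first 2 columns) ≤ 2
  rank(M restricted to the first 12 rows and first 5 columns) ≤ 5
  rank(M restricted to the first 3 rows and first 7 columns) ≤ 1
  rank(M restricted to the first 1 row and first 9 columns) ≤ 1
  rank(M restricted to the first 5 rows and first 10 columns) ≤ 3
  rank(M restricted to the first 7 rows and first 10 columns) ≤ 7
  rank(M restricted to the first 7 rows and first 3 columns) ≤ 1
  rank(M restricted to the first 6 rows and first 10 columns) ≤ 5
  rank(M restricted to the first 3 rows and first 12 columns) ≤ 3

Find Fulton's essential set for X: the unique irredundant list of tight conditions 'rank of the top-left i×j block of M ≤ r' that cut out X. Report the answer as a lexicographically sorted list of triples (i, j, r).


Recovering R(i,j) via the rank-extension bound from the 27 conditions:

  i=1: 0, 0, 0, 0, 0, 0, 0, 0, 1, 1, 1, 1
  i=2: 0, 0, 1, 1, 1, 1, 1, 1, 2, 2, 2, 2
  i=3: 0, 0, 1, 1, 1, 1, 1, 1, 2, 2, 3, 3
  i=4: 0, 0, 1, 2, 2, 2, 2, 2, 3, 3, 4, 4
  i=5: 0, 0, 1, 2, 2, 2, 2, 2, 3, 3, 4, 5
  i=6: 0, 0, 1, 2, 2, 2, 3, 3, 4, 4, 5, 6
  i=7: 0, 0, 1, 2, 2, 2, 3, 4, 5, 5, 6, 7
  i=8: 0, 0, 1, 2, 3, 3, 4, 5, 6, 6, 7, 8
  i=9: 1, 1, 2, 3, 4, 4, 5, 6, 7, 7, 8, 9
  i=10: 1, 2, 3, 4, 5, 5, 6, 7, 8, 8, 9, 10
  i=11: 1, 2, 3, 4, 5, 5, 6, 7, 8, 9, 10, 11
  i=12: 1, 2, 3, 4, 5, 6, 7, 8, 9, 10, 11, 12

hence w(1..12) = (9, 3, 11, 4, 12, 7, 8, 5, 1, 2, 10, 6).

|D(w)|=38, |Ess(w)|=8:

[(1, 8, 0), (3, 8, 1), (3, 10, 2), (5, 8, 2), (5, 10, 3), (7, 6, 2), (8, 2, 0), (11, 6, 5)]


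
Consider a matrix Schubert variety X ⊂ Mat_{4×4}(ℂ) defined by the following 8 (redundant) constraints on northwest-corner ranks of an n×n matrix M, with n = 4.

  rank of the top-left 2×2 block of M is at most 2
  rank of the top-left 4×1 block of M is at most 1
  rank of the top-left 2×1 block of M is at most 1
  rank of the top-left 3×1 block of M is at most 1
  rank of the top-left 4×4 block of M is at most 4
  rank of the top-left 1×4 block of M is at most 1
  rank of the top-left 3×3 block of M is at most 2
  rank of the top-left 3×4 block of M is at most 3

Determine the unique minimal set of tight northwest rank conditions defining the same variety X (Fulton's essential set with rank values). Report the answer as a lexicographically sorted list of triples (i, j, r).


Recovering R(i,j) via the rank-extension bound from the 8 conditions:

  1, 1, 1, 1
  1, 2, 2, 2
  1, 2, 2, 3
  1, 2, 3, 4

second differences of R give the permutation w = (1, 2, 4, 3).

D(w) has 1 cell with 1 SE-corner; essential set:

[(3, 3, 2)]
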